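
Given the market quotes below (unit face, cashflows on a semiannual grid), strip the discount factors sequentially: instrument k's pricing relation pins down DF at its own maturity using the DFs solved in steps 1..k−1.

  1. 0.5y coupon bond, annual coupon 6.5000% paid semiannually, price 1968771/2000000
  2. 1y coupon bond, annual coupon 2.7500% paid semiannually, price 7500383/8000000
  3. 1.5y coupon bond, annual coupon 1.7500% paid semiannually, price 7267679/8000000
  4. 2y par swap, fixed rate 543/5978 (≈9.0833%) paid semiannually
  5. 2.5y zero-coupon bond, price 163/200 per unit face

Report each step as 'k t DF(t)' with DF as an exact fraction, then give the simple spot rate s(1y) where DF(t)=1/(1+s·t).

1 1/2 4767/5000
2 1 9119/10000
3 3/2 2211/2500
4 2 8371/10000
5 5/2 163/200
s(1y) = (1/(9119/10000) − 1)/(1) = 881/9119 ≈ 9.6611%

step 1 [0.5y] bond c/2=13/400: DF=(1968771/2000000 − 13/400·(0))/(1+13/400) = 4767/5000 ≈ 0.953400
step 2 [1y] bond c/2=11/800: DF=(7500383/8000000 − 11/800·(0.953400))/(1+11/800) = 9119/10000 ≈ 0.911900
step 3 [1.5y] bond c/2=7/800: DF=(7267679/8000000 − 7/800·(0.953400+0.911900))/(1+7/800) = 2211/2500 ≈ 0.884400
step 4 [2y] swap r/2=543/11956: DF=(1 − 543/11956·(0.953400+0.911900+0.884400))/(1+543/11956) = 8371/10000 ≈ 0.837100
step 5 [2.5y] zero: DF = P = 163/200 ≈ 0.815000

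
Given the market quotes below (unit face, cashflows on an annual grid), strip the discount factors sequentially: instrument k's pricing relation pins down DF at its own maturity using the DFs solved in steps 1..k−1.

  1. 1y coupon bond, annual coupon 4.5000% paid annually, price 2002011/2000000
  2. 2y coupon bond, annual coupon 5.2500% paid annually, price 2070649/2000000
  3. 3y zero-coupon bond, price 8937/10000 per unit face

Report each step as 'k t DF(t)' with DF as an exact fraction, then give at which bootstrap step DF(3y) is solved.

step 1 [1y] bond c/1=9/200: DF=(2002011/2000000 − 9/200·(0))/(1+9/200) = 9579/10000 ≈ 0.957900
step 2 [2y] bond c/1=21/400: DF=(2070649/2000000 − 21/400·(0.957900))/(1+21/400) = 9359/10000 ≈ 0.935900
step 3 [3y] zero: DF = P = 8937/10000 ≈ 0.893700

1 1 9579/10000
2 2 9359/10000
3 3 8937/10000
DF(3y) is solved at step 3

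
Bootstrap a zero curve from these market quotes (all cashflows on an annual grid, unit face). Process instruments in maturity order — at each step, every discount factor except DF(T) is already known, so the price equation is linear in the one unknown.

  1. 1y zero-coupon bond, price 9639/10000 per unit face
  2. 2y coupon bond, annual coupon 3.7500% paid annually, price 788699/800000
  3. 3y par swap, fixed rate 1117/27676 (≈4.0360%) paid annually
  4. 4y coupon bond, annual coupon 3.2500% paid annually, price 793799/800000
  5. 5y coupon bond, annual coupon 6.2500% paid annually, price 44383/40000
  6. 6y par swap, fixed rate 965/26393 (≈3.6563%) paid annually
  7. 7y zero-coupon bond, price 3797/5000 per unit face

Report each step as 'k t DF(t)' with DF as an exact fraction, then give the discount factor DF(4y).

1 1 9639/10000
2 2 4577/5000
3 3 8883/10000
4 4 8739/10000
5 5 8301/10000
6 6 807/1000
7 7 3797/5000
DF(4y) = 8739/10000 ≈ 0.873900

step 1 [1y] zero: DF = P = 9639/10000 ≈ 0.963900
step 2 [2y] bond c/1=3/80: DF=(788699/800000 − 3/80·(0.963900))/(1+3/80) = 4577/5000 ≈ 0.915400
step 3 [3y] swap r/1=1117/27676: DF=(1 − 1117/27676·(0.963900+0.915400))/(1+1117/27676) = 8883/10000 ≈ 0.888300
step 4 [4y] bond c/1=13/400: DF=(793799/800000 − 13/400·(0.963900+0.915400+0.888300))/(1+13/400) = 8739/10000 ≈ 0.873900
step 5 [5y] bond c/1=1/16: DF=(44383/40000 − 1/16·(0.963900+0.915400+0.888300+0.873900))/(1+1/16) = 8301/10000 ≈ 0.830100
step 6 [6y] swap r/1=965/26393: DF=(1 − 965/26393·(0.963900+0.915400+0.888300+0.873900+0.830100))/(1+965/26393) = 807/1000 ≈ 0.807000
step 7 [7y] zero: DF = P = 3797/5000 ≈ 0.759400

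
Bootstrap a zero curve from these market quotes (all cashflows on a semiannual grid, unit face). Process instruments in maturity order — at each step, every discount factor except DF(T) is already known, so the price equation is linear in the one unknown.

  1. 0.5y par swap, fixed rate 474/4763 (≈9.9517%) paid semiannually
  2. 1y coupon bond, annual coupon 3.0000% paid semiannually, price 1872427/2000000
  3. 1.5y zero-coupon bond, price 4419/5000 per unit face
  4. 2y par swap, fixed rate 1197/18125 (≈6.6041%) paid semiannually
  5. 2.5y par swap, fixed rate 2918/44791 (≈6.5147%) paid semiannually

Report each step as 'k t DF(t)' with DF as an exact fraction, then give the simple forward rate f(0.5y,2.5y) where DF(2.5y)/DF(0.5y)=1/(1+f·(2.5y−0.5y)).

step 1 [0.5y] swap r/2=237/4763: DF=(1 − 237/4763·(0))/(1+237/4763) = 4763/5000 ≈ 0.952600
step 2 [1y] bond c/2=3/200: DF=(1872427/2000000 − 3/200·(0.952600))/(1+3/200) = 9083/10000 ≈ 0.908300
step 3 [1.5y] zero: DF = P = 4419/5000 ≈ 0.883800
step 4 [2y] swap r/2=1197/36250: DF=(1 − 1197/36250·(0.952600+0.908300+0.883800))/(1+1197/36250) = 8803/10000 ≈ 0.880300
step 5 [2.5y] swap r/2=1459/44791: DF=(1 − 1459/44791·(0.952600+0.908300+0.883800+0.880300))/(1+1459/44791) = 8541/10000 ≈ 0.854100

1 1/2 4763/5000
2 1 9083/10000
3 3/2 4419/5000
4 2 8803/10000
5 5/2 8541/10000
f(0.5y,2.5y) = ((4763/5000)/(8541/10000) − 1)/(2) = 985/17082 ≈ 5.7663%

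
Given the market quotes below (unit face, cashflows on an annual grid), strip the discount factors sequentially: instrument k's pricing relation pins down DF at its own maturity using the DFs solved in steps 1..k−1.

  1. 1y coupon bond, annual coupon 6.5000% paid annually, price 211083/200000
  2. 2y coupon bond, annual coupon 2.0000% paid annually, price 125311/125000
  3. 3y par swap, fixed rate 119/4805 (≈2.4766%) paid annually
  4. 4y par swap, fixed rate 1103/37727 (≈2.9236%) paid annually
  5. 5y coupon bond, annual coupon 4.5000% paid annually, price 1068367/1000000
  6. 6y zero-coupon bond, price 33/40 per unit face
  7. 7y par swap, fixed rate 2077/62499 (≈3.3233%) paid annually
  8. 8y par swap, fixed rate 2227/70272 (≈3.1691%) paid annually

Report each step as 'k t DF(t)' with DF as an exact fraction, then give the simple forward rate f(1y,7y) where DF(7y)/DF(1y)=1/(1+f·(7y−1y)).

1 1 991/1000
2 2 4817/5000
3 3 4643/5000
4 4 8897/10000
5 5 8599/10000
6 6 33/40
7 7 7923/10000
8 8 7773/10000
f(1y,7y) = ((991/1000)/(7923/10000) − 1)/(6) = 1987/47538 ≈ 4.1798%

step 1 [1y] bond c/1=13/200: DF=(211083/200000 − 13/200·(0))/(1+13/200) = 991/1000 ≈ 0.991000
step 2 [2y] bond c/1=1/50: DF=(125311/125000 − 1/50·(0.991000))/(1+1/50) = 4817/5000 ≈ 0.963400
step 3 [3y] swap r/1=119/4805: DF=(1 − 119/4805·(0.991000+0.963400))/(1+119/4805) = 4643/5000 ≈ 0.928600
step 4 [4y] swap r/1=1103/37727: DF=(1 − 1103/37727·(0.991000+0.963400+0.928600))/(1+1103/37727) = 8897/10000 ≈ 0.889700
step 5 [5y] bond c/1=9/200: DF=(1068367/1000000 − 9/200·(0.991000+0.963400+0.928600+0.889700))/(1+9/200) = 8599/10000 ≈ 0.859900
step 6 [6y] zero: DF = P = 33/40 ≈ 0.825000
step 7 [7y] swap r/1=2077/62499: DF=(1 − 2077/62499·(0.991000+0.963400+0.928600+0.889700+0.859900+0.825000))/(1+2077/62499) = 7923/10000 ≈ 0.792300
step 8 [8y] swap r/1=2227/70272: DF=(1 − 2227/70272·(0.991000+0.963400+0.928600+0.889700+0.859900+0.825000+0.792300))/(1+2227/70272) = 7773/10000 ≈ 0.777300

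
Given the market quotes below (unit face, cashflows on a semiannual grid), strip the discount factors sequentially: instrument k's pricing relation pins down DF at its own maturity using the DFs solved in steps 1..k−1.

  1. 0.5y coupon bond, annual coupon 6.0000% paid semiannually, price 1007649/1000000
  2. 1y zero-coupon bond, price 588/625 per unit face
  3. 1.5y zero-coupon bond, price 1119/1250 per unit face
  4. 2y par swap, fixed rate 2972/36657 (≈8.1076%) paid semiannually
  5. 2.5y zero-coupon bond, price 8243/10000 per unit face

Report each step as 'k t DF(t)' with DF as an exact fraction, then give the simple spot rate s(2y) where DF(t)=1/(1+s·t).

1 1/2 9783/10000
2 1 588/625
3 3/2 1119/1250
4 2 4257/5000
5 5/2 8243/10000
s(2y) = (1/(4257/5000) − 1)/(2) = 743/8514 ≈ 8.7268%

step 1 [0.5y] bond c/2=3/100: DF=(1007649/1000000 − 3/100·(0))/(1+3/100) = 9783/10000 ≈ 0.978300
step 2 [1y] zero: DF = P = 588/625 ≈ 0.940800
step 3 [1.5y] zero: DF = P = 1119/1250 ≈ 0.895200
step 4 [2y] swap r/2=1486/36657: DF=(1 − 1486/36657·(0.978300+0.940800+0.895200))/(1+1486/36657) = 4257/5000 ≈ 0.851400
step 5 [2.5y] zero: DF = P = 8243/10000 ≈ 0.824300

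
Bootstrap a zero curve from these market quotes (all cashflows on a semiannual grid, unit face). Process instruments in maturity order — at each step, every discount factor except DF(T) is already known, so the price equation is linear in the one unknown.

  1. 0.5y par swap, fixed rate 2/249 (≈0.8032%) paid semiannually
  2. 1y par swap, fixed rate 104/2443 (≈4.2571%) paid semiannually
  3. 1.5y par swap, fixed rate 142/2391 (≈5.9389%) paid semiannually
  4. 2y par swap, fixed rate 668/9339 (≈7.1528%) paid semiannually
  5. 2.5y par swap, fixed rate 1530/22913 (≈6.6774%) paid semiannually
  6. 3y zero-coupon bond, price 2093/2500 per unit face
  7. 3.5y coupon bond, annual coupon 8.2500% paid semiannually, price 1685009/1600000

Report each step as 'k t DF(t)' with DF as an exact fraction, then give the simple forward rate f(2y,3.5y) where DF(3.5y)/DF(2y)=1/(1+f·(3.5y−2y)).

1 1/2 249/250
2 1 599/625
3 3/2 2287/2500
4 2 1083/1250
5 5/2 847/1000
6 3 2093/2500
7 7/2 7967/10000
f(2y,3.5y) = ((1083/1250)/(7967/10000) − 1)/(3/2) = 1394/23901 ≈ 5.8324%

step 1 [0.5y] swap r/2=1/249: DF=(1 − 1/249·(0))/(1+1/249) = 249/250 ≈ 0.996000
step 2 [1y] swap r/2=52/2443: DF=(1 − 52/2443·(0.996000))/(1+52/2443) = 599/625 ≈ 0.958400
step 3 [1.5y] swap r/2=71/2391: DF=(1 − 71/2391·(0.996000+0.958400))/(1+71/2391) = 2287/2500 ≈ 0.914800
step 4 [2y] swap r/2=334/9339: DF=(1 − 334/9339·(0.996000+0.958400+0.914800))/(1+334/9339) = 1083/1250 ≈ 0.866400
step 5 [2.5y] swap r/2=765/22913: DF=(1 − 765/22913·(0.996000+0.958400+0.914800+0.866400))/(1+765/22913) = 847/1000 ≈ 0.847000
step 6 [3y] zero: DF = P = 2093/2500 ≈ 0.837200
step 7 [3.5y] bond c/2=33/800: DF=(1685009/1600000 − 33/800·(0.996000+0.958400+0.914800+0.866400+0.847000+0.837200))/(1+33/800) = 7967/10000 ≈ 0.796700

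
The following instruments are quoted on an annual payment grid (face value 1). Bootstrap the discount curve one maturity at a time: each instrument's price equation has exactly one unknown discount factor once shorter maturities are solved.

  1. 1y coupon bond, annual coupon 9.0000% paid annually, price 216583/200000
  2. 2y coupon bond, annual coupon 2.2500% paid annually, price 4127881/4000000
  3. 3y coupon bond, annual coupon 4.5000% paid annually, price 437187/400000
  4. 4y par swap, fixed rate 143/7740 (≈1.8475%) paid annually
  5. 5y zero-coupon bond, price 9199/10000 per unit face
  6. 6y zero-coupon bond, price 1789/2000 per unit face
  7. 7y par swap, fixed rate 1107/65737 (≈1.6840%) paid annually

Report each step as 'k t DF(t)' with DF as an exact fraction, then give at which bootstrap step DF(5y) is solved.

1 1 1987/2000
2 2 4937/5000
3 3 4803/5000
4 4 1857/2000
5 5 9199/10000
6 6 1789/2000
7 7 8893/10000
DF(5y) is solved at step 5

step 1 [1y] bond c/1=9/100: DF=(216583/200000 − 9/100·(0))/(1+9/100) = 1987/2000 ≈ 0.993500
step 2 [2y] bond c/1=9/400: DF=(4127881/4000000 − 9/400·(0.993500))/(1+9/400) = 4937/5000 ≈ 0.987400
step 3 [3y] bond c/1=9/200: DF=(437187/400000 − 9/200·(0.993500+0.987400))/(1+9/200) = 4803/5000 ≈ 0.960600
step 4 [4y] swap r/1=143/7740: DF=(1 − 143/7740·(0.993500+0.987400+0.960600))/(1+143/7740) = 1857/2000 ≈ 0.928500
step 5 [5y] zero: DF = P = 9199/10000 ≈ 0.919900
step 6 [6y] zero: DF = P = 1789/2000 ≈ 0.894500
step 7 [7y] swap r/1=1107/65737: DF=(1 − 1107/65737·(0.993500+0.987400+0.960600+0.928500+0.919900+0.894500))/(1+1107/65737) = 8893/10000 ≈ 0.889300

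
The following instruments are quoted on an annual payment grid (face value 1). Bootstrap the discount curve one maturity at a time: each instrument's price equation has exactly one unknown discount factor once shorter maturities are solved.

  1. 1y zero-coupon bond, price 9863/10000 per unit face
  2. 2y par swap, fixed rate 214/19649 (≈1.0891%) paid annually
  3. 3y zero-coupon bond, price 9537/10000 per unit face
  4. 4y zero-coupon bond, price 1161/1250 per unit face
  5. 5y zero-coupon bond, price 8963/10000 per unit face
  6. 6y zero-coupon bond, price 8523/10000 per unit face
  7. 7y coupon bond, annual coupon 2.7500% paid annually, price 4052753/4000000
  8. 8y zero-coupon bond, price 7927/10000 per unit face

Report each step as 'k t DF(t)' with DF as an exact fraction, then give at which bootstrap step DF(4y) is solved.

step 1 [1y] zero: DF = P = 9863/10000 ≈ 0.986300
step 2 [2y] swap r/1=214/19649: DF=(1 − 214/19649·(0.986300))/(1+214/19649) = 4893/5000 ≈ 0.978600
step 3 [3y] zero: DF = P = 9537/10000 ≈ 0.953700
step 4 [4y] zero: DF = P = 1161/1250 ≈ 0.928800
step 5 [5y] zero: DF = P = 8963/10000 ≈ 0.896300
step 6 [6y] zero: DF = P = 8523/10000 ≈ 0.852300
step 7 [7y] bond c/1=11/400: DF=(4052753/4000000 − 11/400·(0.986300+0.978600+0.953700+0.928800+0.896300+0.852300))/(1+11/400) = 8363/10000 ≈ 0.836300
step 8 [8y] zero: DF = P = 7927/10000 ≈ 0.792700

1 1 9863/10000
2 2 4893/5000
3 3 9537/10000
4 4 1161/1250
5 5 8963/10000
6 6 8523/10000
7 7 8363/10000
8 8 7927/10000
DF(4y) is solved at step 4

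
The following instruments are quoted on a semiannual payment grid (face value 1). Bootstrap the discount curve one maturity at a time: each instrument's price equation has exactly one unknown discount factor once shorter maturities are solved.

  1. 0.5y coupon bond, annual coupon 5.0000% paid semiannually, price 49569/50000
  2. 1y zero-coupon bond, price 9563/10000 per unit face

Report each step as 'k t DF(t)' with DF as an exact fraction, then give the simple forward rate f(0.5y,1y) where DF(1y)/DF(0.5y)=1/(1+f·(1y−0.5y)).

1 1/2 1209/1250
2 1 9563/10000
f(0.5y,1y) = ((1209/1250)/(9563/10000) − 1)/(1/2) = 218/9563 ≈ 2.2796%

step 1 [0.5y] bond c/2=1/40: DF=(49569/50000 − 1/40·(0))/(1+1/40) = 1209/1250 ≈ 0.967200
step 2 [1y] zero: DF = P = 9563/10000 ≈ 0.956300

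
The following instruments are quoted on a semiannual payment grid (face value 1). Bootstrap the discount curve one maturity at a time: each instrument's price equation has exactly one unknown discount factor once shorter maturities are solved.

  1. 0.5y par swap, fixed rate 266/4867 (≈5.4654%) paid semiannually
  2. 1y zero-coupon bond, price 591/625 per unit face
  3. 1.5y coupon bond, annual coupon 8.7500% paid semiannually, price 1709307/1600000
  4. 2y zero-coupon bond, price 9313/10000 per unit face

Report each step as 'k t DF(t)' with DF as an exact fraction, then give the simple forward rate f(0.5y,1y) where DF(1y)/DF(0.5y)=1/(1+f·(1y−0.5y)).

step 1 [0.5y] swap r/2=133/4867: DF=(1 − 133/4867·(0))/(1+133/4867) = 4867/5000 ≈ 0.973400
step 2 [1y] zero: DF = P = 591/625 ≈ 0.945600
step 3 [1.5y] bond c/2=7/160: DF=(1709307/1600000 − 7/160·(0.973400+0.945600))/(1+7/160) = 9431/10000 ≈ 0.943100
step 4 [2y] zero: DF = P = 9313/10000 ≈ 0.931300

1 1/2 4867/5000
2 1 591/625
3 3/2 9431/10000
4 2 9313/10000
f(0.5y,1y) = ((4867/5000)/(591/625) − 1)/(1/2) = 139/2364 ≈ 5.8799%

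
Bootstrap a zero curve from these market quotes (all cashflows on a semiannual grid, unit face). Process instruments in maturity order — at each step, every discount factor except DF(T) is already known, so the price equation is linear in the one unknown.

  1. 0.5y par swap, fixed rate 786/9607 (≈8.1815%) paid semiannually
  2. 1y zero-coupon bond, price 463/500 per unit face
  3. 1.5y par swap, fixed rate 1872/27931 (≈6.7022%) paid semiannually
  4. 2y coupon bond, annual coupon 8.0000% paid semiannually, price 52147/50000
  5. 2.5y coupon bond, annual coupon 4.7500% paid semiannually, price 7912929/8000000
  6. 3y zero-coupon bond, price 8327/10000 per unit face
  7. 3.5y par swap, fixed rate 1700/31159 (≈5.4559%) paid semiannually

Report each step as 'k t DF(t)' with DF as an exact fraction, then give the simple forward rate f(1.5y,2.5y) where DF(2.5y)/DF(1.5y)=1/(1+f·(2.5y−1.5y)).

step 1 [0.5y] swap r/2=393/9607: DF=(1 − 393/9607·(0))/(1+393/9607) = 9607/10000 ≈ 0.960700
step 2 [1y] zero: DF = P = 463/500 ≈ 0.926000
step 3 [1.5y] swap r/2=936/27931: DF=(1 − 936/27931·(0.960700+0.926000))/(1+936/27931) = 1133/1250 ≈ 0.906400
step 4 [2y] bond c/2=1/25: DF=(52147/50000 − 1/25·(0.960700+0.926000+0.906400))/(1+1/25) = 4477/5000 ≈ 0.895400
step 5 [2.5y] bond c/2=19/800: DF=(7912929/8000000 − 19/800·(0.960700+0.926000+0.906400+0.895400))/(1+19/800) = 4403/5000 ≈ 0.880600
step 6 [3y] zero: DF = P = 8327/10000 ≈ 0.832700
step 7 [3.5y] swap r/2=850/31159: DF=(1 − 850/31159·(0.960700+0.926000+0.906400+0.895400+0.880600+0.832700))/(1+850/31159) = 83/100 ≈ 0.830000

1 1/2 9607/10000
2 1 463/500
3 3/2 1133/1250
4 2 4477/5000
5 5/2 4403/5000
6 3 8327/10000
7 7/2 83/100
f(1.5y,2.5y) = ((1133/1250)/(4403/5000) − 1)/(1) = 129/4403 ≈ 2.9298%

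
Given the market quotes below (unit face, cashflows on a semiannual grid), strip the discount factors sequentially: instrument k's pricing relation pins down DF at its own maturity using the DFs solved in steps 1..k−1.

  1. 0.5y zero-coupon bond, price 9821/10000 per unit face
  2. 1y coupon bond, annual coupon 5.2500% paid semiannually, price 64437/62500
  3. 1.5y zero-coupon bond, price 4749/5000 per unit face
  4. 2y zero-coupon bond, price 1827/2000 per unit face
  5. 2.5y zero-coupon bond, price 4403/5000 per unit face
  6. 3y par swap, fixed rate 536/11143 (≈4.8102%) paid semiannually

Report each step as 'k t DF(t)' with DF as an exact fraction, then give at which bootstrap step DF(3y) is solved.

1 1/2 9821/10000
2 1 1959/2000
3 3/2 4749/5000
4 2 1827/2000
5 5/2 4403/5000
6 3 433/500
DF(3y) is solved at step 6

step 1 [0.5y] zero: DF = P = 9821/10000 ≈ 0.982100
step 2 [1y] bond c/2=21/800: DF=(64437/62500 − 21/800·(0.982100))/(1+21/800) = 1959/2000 ≈ 0.979500
step 3 [1.5y] zero: DF = P = 4749/5000 ≈ 0.949800
step 4 [2y] zero: DF = P = 1827/2000 ≈ 0.913500
step 5 [2.5y] zero: DF = P = 4403/5000 ≈ 0.880600
step 6 [3y] swap r/2=268/11143: DF=(1 − 268/11143·(0.982100+0.979500+0.949800+0.913500+0.880600))/(1+268/11143) = 433/500 ≈ 0.866000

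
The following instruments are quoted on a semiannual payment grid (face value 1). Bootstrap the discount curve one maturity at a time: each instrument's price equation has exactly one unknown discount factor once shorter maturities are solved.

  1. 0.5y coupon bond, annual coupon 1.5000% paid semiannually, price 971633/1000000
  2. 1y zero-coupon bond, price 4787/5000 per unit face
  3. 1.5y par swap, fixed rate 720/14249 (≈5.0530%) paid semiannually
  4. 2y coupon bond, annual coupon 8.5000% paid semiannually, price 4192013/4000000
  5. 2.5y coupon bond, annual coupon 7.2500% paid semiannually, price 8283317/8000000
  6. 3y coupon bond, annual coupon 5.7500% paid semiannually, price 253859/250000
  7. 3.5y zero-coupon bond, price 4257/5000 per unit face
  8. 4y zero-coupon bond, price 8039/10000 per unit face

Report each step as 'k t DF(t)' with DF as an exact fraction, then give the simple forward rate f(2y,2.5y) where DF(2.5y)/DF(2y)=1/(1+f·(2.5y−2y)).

step 1 [0.5y] bond c/2=3/400: DF=(971633/1000000 − 3/400·(0))/(1+3/400) = 2411/2500 ≈ 0.964400
step 2 [1y] zero: DF = P = 4787/5000 ≈ 0.957400
step 3 [1.5y] swap r/2=360/14249: DF=(1 − 360/14249·(0.964400+0.957400))/(1+360/14249) = 116/125 ≈ 0.928000
step 4 [2y] bond c/2=17/400: DF=(4192013/4000000 − 17/400·(0.964400+0.957400+0.928000))/(1+17/400) = 8891/10000 ≈ 0.889100
step 5 [2.5y] bond c/2=29/800: DF=(8283317/8000000 − 29/800·(0.964400+0.957400+0.928000+0.889100))/(1+29/800) = 2171/2500 ≈ 0.868400
step 6 [3y] bond c/2=23/800: DF=(253859/250000 − 23/800·(0.964400+0.957400+0.928000+0.889100+0.868400))/(1+23/800) = 8583/10000 ≈ 0.858300
step 7 [3.5y] zero: DF = P = 4257/5000 ≈ 0.851400
step 8 [4y] zero: DF = P = 8039/10000 ≈ 0.803900

1 1/2 2411/2500
2 1 4787/5000
3 3/2 116/125
4 2 8891/10000
5 5/2 2171/2500
6 3 8583/10000
7 7/2 4257/5000
8 4 8039/10000
f(2y,2.5y) = ((8891/10000)/(2171/2500) − 1)/(1/2) = 207/4342 ≈ 4.7674%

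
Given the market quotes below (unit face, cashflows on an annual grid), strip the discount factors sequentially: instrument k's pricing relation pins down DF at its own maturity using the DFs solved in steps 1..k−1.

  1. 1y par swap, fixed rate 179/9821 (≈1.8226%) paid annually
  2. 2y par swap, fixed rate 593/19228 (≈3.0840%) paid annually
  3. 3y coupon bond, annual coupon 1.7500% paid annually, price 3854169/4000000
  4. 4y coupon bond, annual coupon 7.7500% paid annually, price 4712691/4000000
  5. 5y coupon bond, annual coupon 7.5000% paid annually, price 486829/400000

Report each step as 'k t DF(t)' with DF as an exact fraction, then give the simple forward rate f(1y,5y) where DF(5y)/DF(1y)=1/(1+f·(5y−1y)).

step 1 [1y] swap r/1=179/9821: DF=(1 − 179/9821·(0))/(1+179/9821) = 9821/10000 ≈ 0.982100
step 2 [2y] swap r/1=593/19228: DF=(1 − 593/19228·(0.982100))/(1+593/19228) = 9407/10000 ≈ 0.940700
step 3 [3y] bond c/1=7/400: DF=(3854169/4000000 − 7/400·(0.982100+0.940700))/(1+7/400) = 9139/10000 ≈ 0.913900
step 4 [4y] bond c/1=31/400: DF=(4712691/4000000 − 31/400·(0.982100+0.940700+0.913900))/(1+31/400) = 4447/5000 ≈ 0.889400
step 5 [5y] bond c/1=3/40: DF=(486829/400000 − 3/40·(0.982100+0.940700+0.913900+0.889400))/(1+3/40) = 4361/5000 ≈ 0.872200

1 1 9821/10000
2 2 9407/10000
3 3 9139/10000
4 4 4447/5000
5 5 4361/5000
f(1y,5y) = ((9821/10000)/(4361/5000) − 1)/(4) = 157/4984 ≈ 3.1501%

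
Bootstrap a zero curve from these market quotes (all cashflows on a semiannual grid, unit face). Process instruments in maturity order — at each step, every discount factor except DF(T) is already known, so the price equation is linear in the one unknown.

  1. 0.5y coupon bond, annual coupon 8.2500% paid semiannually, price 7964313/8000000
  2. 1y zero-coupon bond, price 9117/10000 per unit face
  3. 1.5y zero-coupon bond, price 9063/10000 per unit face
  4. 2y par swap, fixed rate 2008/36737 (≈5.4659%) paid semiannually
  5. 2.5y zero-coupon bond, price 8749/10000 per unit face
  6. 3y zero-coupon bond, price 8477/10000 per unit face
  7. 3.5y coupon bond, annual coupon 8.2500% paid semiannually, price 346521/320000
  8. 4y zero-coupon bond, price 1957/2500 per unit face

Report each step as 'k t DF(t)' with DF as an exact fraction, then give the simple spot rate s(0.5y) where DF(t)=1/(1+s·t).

step 1 [0.5y] bond c/2=33/800: DF=(7964313/8000000 − 33/800·(0))/(1+33/800) = 9561/10000 ≈ 0.956100
step 2 [1y] zero: DF = P = 9117/10000 ≈ 0.911700
step 3 [1.5y] zero: DF = P = 9063/10000 ≈ 0.906300
step 4 [2y] swap r/2=1004/36737: DF=(1 − 1004/36737·(0.956100+0.911700+0.906300))/(1+1004/36737) = 2249/2500 ≈ 0.899600
step 5 [2.5y] zero: DF = P = 8749/10000 ≈ 0.874900
step 6 [3y] zero: DF = P = 8477/10000 ≈ 0.847700
step 7 [3.5y] bond c/2=33/800: DF=(346521/320000 − 33/800·(0.956100+0.911700+0.906300+0.899600+0.874900+0.847700))/(1+33/800) = 4131/5000 ≈ 0.826200
step 8 [4y] zero: DF = P = 1957/2500 ≈ 0.782800

1 1/2 9561/10000
2 1 9117/10000
3 3/2 9063/10000
4 2 2249/2500
5 5/2 8749/10000
6 3 8477/10000
7 7/2 4131/5000
8 4 1957/2500
s(0.5y) = (1/(9561/10000) − 1)/(1/2) = 878/9561 ≈ 9.1831%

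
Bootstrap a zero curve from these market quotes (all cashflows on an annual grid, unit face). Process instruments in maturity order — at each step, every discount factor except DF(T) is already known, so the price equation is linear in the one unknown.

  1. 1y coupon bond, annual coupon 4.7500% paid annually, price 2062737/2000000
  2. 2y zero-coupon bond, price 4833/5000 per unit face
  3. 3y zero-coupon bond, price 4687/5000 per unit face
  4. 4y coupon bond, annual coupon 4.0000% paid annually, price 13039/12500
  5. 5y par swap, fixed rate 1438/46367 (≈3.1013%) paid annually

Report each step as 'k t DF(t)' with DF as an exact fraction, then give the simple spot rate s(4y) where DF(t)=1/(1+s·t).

1 1 4923/5000
2 2 4833/5000
3 3 4687/5000
4 4 8919/10000
5 5 4281/5000
s(4y) = (1/(8919/10000) − 1)/(4) = 1081/35676 ≈ 3.0300%

step 1 [1y] bond c/1=19/400: DF=(2062737/2000000 − 19/400·(0))/(1+19/400) = 4923/5000 ≈ 0.984600
step 2 [2y] zero: DF = P = 4833/5000 ≈ 0.966600
step 3 [3y] zero: DF = P = 4687/5000 ≈ 0.937400
step 4 [4y] bond c/1=1/25: DF=(13039/12500 − 1/25·(0.984600+0.966600+0.937400))/(1+1/25) = 8919/10000 ≈ 0.891900
step 5 [5y] swap r/1=1438/46367: DF=(1 − 1438/46367·(0.984600+0.966600+0.937400+0.891900))/(1+1438/46367) = 4281/5000 ≈ 0.856200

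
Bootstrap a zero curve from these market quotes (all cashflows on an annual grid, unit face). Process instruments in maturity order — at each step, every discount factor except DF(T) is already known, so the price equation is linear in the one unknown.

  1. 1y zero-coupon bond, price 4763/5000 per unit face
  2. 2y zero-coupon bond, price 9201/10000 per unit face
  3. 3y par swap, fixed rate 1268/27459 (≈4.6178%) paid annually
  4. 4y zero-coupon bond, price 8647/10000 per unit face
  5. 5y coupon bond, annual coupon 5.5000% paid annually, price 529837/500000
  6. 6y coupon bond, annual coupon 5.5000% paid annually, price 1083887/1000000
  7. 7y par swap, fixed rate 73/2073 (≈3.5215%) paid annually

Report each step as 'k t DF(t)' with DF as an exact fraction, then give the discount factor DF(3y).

1 1 4763/5000
2 2 9201/10000
3 3 2183/2500
4 4 8647/10000
5 5 4081/5000
6 6 3983/5000
7 7 7883/10000
DF(3y) = 2183/2500 ≈ 0.873200

step 1 [1y] zero: DF = P = 4763/5000 ≈ 0.952600
step 2 [2y] zero: DF = P = 9201/10000 ≈ 0.920100
step 3 [3y] swap r/1=1268/27459: DF=(1 − 1268/27459·(0.952600+0.920100))/(1+1268/27459) = 2183/2500 ≈ 0.873200
step 4 [4y] zero: DF = P = 8647/10000 ≈ 0.864700
step 5 [5y] bond c/1=11/200: DF=(529837/500000 − 11/200·(0.952600+0.920100+0.873200+0.864700))/(1+11/200) = 4081/5000 ≈ 0.816200
step 6 [6y] bond c/1=11/200: DF=(1083887/1000000 − 11/200·(0.952600+0.920100+0.873200+0.864700+0.816200))/(1+11/200) = 3983/5000 ≈ 0.796600
step 7 [7y] swap r/1=73/2073: DF=(1 − 73/2073·(0.952600+0.920100+0.873200+0.864700+0.816200+0.796600))/(1+73/2073) = 7883/10000 ≈ 0.788300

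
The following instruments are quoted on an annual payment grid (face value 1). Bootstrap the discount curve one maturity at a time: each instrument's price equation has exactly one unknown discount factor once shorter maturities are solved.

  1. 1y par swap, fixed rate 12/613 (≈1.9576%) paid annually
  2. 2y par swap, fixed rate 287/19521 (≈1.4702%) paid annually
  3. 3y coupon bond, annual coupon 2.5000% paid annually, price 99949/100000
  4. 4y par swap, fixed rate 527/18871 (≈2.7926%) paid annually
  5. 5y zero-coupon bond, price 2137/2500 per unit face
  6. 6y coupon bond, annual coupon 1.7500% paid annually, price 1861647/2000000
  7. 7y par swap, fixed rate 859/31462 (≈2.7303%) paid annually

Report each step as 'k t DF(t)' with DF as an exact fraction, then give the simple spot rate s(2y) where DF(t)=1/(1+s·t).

step 1 [1y] swap r/1=12/613: DF=(1 − 12/613·(0))/(1+12/613) = 613/625 ≈ 0.980800
step 2 [2y] swap r/1=287/19521: DF=(1 − 287/19521·(0.980800))/(1+287/19521) = 9713/10000 ≈ 0.971300
step 3 [3y] bond c/1=1/40: DF=(99949/100000 − 1/40·(0.980800+0.971300))/(1+1/40) = 371/400 ≈ 0.927500
step 4 [4y] swap r/1=527/18871: DF=(1 − 527/18871·(0.980800+0.971300+0.927500))/(1+527/18871) = 4473/5000 ≈ 0.894600
step 5 [5y] zero: DF = P = 2137/2500 ≈ 0.854800
step 6 [6y] bond c/1=7/400: DF=(1861647/2000000 − 7/400·(0.980800+0.971300+0.927500+0.894600+0.854800))/(1+7/400) = 522/625 ≈ 0.835200
step 7 [7y] swap r/1=859/31462: DF=(1 − 859/31462·(0.980800+0.971300+0.927500+0.894600+0.854800+0.835200))/(1+859/31462) = 4141/5000 ≈ 0.828200

1 1 613/625
2 2 9713/10000
3 3 371/400
4 4 4473/5000
5 5 2137/2500
6 6 522/625
7 7 4141/5000
s(2y) = (1/(9713/10000) − 1)/(2) = 287/19426 ≈ 1.4774%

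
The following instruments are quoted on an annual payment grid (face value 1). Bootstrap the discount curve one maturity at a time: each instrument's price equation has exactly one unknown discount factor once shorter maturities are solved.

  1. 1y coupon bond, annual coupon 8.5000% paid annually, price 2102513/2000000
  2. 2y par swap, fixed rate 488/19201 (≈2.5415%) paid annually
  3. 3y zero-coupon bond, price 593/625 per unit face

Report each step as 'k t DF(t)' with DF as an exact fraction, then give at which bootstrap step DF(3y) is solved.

step 1 [1y] bond c/1=17/200: DF=(2102513/2000000 − 17/200·(0))/(1+17/200) = 9689/10000 ≈ 0.968900
step 2 [2y] swap r/1=488/19201: DF=(1 − 488/19201·(0.968900))/(1+488/19201) = 1189/1250 ≈ 0.951200
step 3 [3y] zero: DF = P = 593/625 ≈ 0.948800

1 1 9689/10000
2 2 1189/1250
3 3 593/625
DF(3y) is solved at step 3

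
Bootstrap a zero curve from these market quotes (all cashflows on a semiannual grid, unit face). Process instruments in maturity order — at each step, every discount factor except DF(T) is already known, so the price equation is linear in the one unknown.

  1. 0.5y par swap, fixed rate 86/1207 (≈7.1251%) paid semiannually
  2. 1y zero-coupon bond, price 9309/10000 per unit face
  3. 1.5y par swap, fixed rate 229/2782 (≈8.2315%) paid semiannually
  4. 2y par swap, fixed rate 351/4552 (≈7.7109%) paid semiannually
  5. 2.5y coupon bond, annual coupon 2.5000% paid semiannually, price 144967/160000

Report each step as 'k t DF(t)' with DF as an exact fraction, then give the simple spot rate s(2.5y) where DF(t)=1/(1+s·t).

1 1/2 1207/1250
2 1 9309/10000
3 3/2 1771/2000
4 2 2149/2500
5 5/2 8499/10000
s(2.5y) = (1/(8499/10000) − 1)/(5/2) = 3002/42495 ≈ 7.0644%

step 1 [0.5y] swap r/2=43/1207: DF=(1 − 43/1207·(0))/(1+43/1207) = 1207/1250 ≈ 0.965600
step 2 [1y] zero: DF = P = 9309/10000 ≈ 0.930900
step 3 [1.5y] swap r/2=229/5564: DF=(1 − 229/5564·(0.965600+0.930900))/(1+229/5564) = 1771/2000 ≈ 0.885500
step 4 [2y] swap r/2=351/9104: DF=(1 − 351/9104·(0.965600+0.930900+0.885500))/(1+351/9104) = 2149/2500 ≈ 0.859600
step 5 [2.5y] bond c/2=1/80: DF=(144967/160000 − 1/80·(0.965600+0.930900+0.885500+0.859600))/(1+1/80) = 8499/10000 ≈ 0.849900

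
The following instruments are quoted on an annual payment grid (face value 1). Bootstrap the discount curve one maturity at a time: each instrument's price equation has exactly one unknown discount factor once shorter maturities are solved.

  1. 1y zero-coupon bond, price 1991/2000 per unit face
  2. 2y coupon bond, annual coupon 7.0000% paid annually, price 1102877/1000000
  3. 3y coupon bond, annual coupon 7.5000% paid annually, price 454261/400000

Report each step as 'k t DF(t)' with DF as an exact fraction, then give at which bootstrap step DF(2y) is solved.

1 1 1991/2000
2 2 1207/1250
3 3 2299/2500
DF(2y) is solved at step 2

step 1 [1y] zero: DF = P = 1991/2000 ≈ 0.995500
step 2 [2y] bond c/1=7/100: DF=(1102877/1000000 − 7/100·(0.995500))/(1+7/100) = 1207/1250 ≈ 0.965600
step 3 [3y] bond c/1=3/40: DF=(454261/400000 − 3/40·(0.995500+0.965600))/(1+3/40) = 2299/2500 ≈ 0.919600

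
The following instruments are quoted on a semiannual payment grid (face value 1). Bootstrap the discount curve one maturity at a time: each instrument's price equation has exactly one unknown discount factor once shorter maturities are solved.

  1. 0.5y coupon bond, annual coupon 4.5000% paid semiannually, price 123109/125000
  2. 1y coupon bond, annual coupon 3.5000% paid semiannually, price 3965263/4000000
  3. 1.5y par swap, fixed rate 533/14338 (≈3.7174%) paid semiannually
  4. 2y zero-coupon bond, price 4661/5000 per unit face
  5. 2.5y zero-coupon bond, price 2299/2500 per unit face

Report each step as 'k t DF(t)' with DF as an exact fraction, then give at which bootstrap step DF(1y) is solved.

1 1/2 602/625
2 1 9577/10000
3 3/2 9467/10000
4 2 4661/5000
5 5/2 2299/2500
DF(1y) is solved at step 2

step 1 [0.5y] bond c/2=9/400: DF=(123109/125000 − 9/400·(0))/(1+9/400) = 602/625 ≈ 0.963200
step 2 [1y] bond c/2=7/400: DF=(3965263/4000000 − 7/400·(0.963200))/(1+7/400) = 9577/10000 ≈ 0.957700
step 3 [1.5y] swap r/2=533/28676: DF=(1 − 533/28676·(0.963200+0.957700))/(1+533/28676) = 9467/10000 ≈ 0.946700
step 4 [2y] zero: DF = P = 4661/5000 ≈ 0.932200
step 5 [2.5y] zero: DF = P = 2299/2500 ≈ 0.919600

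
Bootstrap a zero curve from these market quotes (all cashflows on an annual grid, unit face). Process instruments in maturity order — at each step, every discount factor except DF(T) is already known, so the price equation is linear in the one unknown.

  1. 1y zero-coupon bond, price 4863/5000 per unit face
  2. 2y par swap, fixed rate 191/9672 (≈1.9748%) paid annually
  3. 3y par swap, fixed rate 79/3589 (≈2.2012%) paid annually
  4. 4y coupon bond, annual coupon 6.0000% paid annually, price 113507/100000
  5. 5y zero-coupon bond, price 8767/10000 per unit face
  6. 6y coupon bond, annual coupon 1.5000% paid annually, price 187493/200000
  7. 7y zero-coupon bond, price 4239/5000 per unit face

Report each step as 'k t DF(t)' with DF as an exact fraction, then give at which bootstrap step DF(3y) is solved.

step 1 [1y] zero: DF = P = 4863/5000 ≈ 0.972600
step 2 [2y] swap r/1=191/9672: DF=(1 − 191/9672·(0.972600))/(1+191/9672) = 4809/5000 ≈ 0.961800
step 3 [3y] swap r/1=79/3589: DF=(1 − 79/3589·(0.972600+0.961800))/(1+79/3589) = 1171/1250 ≈ 0.936800
step 4 [4y] bond c/1=3/50: DF=(113507/100000 − 3/50·(0.972600+0.961800+0.936800))/(1+3/50) = 9083/10000 ≈ 0.908300
step 5 [5y] zero: DF = P = 8767/10000 ≈ 0.876700
step 6 [6y] bond c/1=3/200: DF=(187493/200000 − 3/200·(0.972600+0.961800+0.936800+0.908300+0.876700))/(1+3/200) = 2137/2500 ≈ 0.854800
step 7 [7y] zero: DF = P = 4239/5000 ≈ 0.847800

1 1 4863/5000
2 2 4809/5000
3 3 1171/1250
4 4 9083/10000
5 5 8767/10000
6 6 2137/2500
7 7 4239/5000
DF(3y) is solved at step 3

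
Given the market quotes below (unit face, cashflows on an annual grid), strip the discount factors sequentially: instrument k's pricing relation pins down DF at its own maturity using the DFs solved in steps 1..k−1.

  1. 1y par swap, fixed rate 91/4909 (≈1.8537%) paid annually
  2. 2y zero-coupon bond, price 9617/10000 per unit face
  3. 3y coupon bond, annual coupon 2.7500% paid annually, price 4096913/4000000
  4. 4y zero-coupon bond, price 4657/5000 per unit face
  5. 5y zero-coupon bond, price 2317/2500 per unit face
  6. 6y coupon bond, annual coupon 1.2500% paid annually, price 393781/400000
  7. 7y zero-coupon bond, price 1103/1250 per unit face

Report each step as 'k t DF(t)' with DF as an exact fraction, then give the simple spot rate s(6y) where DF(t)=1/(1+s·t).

1 1 4909/5000
2 2 9617/10000
3 3 1181/1250
4 4 4657/5000
5 5 2317/2500
6 6 9137/10000
7 7 1103/1250
s(6y) = (1/(9137/10000) − 1)/(6) = 863/54822 ≈ 1.5742%

step 1 [1y] swap r/1=91/4909: DF=(1 − 91/4909·(0))/(1+91/4909) = 4909/5000 ≈ 0.981800
step 2 [2y] zero: DF = P = 9617/10000 ≈ 0.961700
step 3 [3y] bond c/1=11/400: DF=(4096913/4000000 − 11/400·(0.981800+0.961700))/(1+11/400) = 1181/1250 ≈ 0.944800
step 4 [4y] zero: DF = P = 4657/5000 ≈ 0.931400
step 5 [5y] zero: DF = P = 2317/2500 ≈ 0.926800
step 6 [6y] bond c/1=1/80: DF=(393781/400000 − 1/80·(0.981800+0.961700+0.944800+0.931400+0.926800))/(1+1/80) = 9137/10000 ≈ 0.913700
step 7 [7y] zero: DF = P = 1103/1250 ≈ 0.882400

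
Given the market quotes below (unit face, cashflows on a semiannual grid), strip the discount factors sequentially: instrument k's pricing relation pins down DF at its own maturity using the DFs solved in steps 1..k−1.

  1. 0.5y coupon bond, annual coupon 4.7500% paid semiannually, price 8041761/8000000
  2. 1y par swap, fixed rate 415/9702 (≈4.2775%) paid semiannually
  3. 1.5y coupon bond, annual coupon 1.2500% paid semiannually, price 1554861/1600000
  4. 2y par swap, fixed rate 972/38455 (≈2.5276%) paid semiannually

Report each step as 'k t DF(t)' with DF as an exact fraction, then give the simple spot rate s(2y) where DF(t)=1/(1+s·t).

1 1/2 9819/10000
2 1 1917/2000
3 3/2 9537/10000
4 2 4757/5000
s(2y) = (1/(4757/5000) − 1)/(2) = 243/9514 ≈ 2.5541%

step 1 [0.5y] bond c/2=19/800: DF=(8041761/8000000 − 19/800·(0))/(1+19/800) = 9819/10000 ≈ 0.981900
step 2 [1y] swap r/2=415/19404: DF=(1 − 415/19404·(0.981900))/(1+415/19404) = 1917/2000 ≈ 0.958500
step 3 [1.5y] bond c/2=1/160: DF=(1554861/1600000 − 1/160·(0.981900+0.958500))/(1+1/160) = 9537/10000 ≈ 0.953700
step 4 [2y] swap r/2=486/38455: DF=(1 − 486/38455·(0.981900+0.958500+0.953700))/(1+486/38455) = 4757/5000 ≈ 0.951400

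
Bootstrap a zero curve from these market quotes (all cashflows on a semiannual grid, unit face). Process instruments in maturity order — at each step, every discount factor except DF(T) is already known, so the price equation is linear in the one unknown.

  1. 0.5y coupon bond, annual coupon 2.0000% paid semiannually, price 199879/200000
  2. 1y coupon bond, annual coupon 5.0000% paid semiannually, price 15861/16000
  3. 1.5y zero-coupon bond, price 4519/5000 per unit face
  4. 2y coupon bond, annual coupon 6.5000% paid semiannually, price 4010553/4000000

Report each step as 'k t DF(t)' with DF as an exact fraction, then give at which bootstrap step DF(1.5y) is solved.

1 1/2 1979/2000
2 1 943/1000
3 3/2 4519/5000
4 2 4409/5000
DF(1.5y) is solved at step 3

step 1 [0.5y] bond c/2=1/100: DF=(199879/200000 − 1/100·(0))/(1+1/100) = 1979/2000 ≈ 0.989500
step 2 [1y] bond c/2=1/40: DF=(15861/16000 − 1/40·(0.989500))/(1+1/40) = 943/1000 ≈ 0.943000
step 3 [1.5y] zero: DF = P = 4519/5000 ≈ 0.903800
step 4 [2y] bond c/2=13/400: DF=(4010553/4000000 − 13/400·(0.989500+0.943000+0.903800))/(1+13/400) = 4409/5000 ≈ 0.881800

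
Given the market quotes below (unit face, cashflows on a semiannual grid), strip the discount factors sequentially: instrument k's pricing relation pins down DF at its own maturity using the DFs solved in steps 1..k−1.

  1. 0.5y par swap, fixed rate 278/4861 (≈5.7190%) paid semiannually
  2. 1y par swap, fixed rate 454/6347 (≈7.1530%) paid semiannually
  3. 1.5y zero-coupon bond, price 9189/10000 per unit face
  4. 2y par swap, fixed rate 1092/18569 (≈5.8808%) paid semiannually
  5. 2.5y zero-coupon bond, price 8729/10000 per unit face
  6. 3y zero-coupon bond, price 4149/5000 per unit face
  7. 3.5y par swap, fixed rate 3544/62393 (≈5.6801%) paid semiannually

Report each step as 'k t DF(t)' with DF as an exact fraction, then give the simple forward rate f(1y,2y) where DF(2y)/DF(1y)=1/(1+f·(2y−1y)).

1 1/2 4861/5000
2 1 9319/10000
3 3/2 9189/10000
4 2 2227/2500
5 5/2 8729/10000
6 3 4149/5000
7 7/2 2057/2500
f(1y,2y) = ((9319/10000)/(2227/2500) − 1)/(1) = 411/8908 ≈ 4.6138%

step 1 [0.5y] swap r/2=139/4861: DF=(1 − 139/4861·(0))/(1+139/4861) = 4861/5000 ≈ 0.972200
step 2 [1y] swap r/2=227/6347: DF=(1 − 227/6347·(0.972200))/(1+227/6347) = 9319/10000 ≈ 0.931900
step 3 [1.5y] zero: DF = P = 9189/10000 ≈ 0.918900
step 4 [2y] swap r/2=546/18569: DF=(1 − 546/18569·(0.972200+0.931900+0.918900))/(1+546/18569) = 2227/2500 ≈ 0.890800
step 5 [2.5y] zero: DF = P = 8729/10000 ≈ 0.872900
step 6 [3y] zero: DF = P = 4149/5000 ≈ 0.829800
step 7 [3.5y] swap r/2=1772/62393: DF=(1 − 1772/62393·(0.972200+0.931900+0.918900+0.890800+0.872900+0.829800))/(1+1772/62393) = 2057/2500 ≈ 0.822800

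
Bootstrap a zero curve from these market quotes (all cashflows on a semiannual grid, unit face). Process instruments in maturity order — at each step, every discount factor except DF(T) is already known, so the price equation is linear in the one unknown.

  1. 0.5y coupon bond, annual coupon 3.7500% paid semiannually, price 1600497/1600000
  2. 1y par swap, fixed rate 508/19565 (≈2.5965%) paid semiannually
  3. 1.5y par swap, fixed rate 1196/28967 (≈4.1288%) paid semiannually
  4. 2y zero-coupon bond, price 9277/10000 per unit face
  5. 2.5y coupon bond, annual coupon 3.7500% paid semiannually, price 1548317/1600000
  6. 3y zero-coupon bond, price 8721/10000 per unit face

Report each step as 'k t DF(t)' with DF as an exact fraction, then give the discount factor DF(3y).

step 1 [0.5y] bond c/2=3/160: DF=(1600497/1600000 − 3/160·(0))/(1+3/160) = 9819/10000 ≈ 0.981900
step 2 [1y] swap r/2=254/19565: DF=(1 − 254/19565·(0.981900))/(1+254/19565) = 4873/5000 ≈ 0.974600
step 3 [1.5y] swap r/2=598/28967: DF=(1 − 598/28967·(0.981900+0.974600))/(1+598/28967) = 4701/5000 ≈ 0.940200
step 4 [2y] zero: DF = P = 9277/10000 ≈ 0.927700
step 5 [2.5y] bond c/2=3/160: DF=(1548317/1600000 − 3/160·(0.981900+0.974600+0.940200+0.927700))/(1+3/160) = 1759/2000 ≈ 0.879500
step 6 [3y] zero: DF = P = 8721/10000 ≈ 0.872100

1 1/2 9819/10000
2 1 4873/5000
3 3/2 4701/5000
4 2 9277/10000
5 5/2 1759/2000
6 3 8721/10000
DF(3y) = 8721/10000 ≈ 0.872100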